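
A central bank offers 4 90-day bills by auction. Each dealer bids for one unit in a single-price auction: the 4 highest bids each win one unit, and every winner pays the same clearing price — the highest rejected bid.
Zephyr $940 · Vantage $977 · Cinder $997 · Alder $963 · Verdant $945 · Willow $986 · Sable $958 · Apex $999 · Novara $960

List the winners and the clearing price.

Apex, Cinder, Willow, Vantage; each pays $963

Bids ranked high→low: 999 (Apex), 997 (Cinder), 986 (Willow), 977 (Vantage), 963 (Alder), 960 (Novara), …
Winners (4 units): Apex, Cinder, Willow, Vantage.
First losing bid is Alder's $963, which sets the uniform price.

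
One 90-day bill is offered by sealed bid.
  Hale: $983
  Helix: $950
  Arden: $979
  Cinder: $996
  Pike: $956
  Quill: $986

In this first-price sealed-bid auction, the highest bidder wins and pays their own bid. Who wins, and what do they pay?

First-price sealed-bid auction: the highest bidder wins and pays their own bid.
Bids ranked: 996 (Cinder) > 986 (Quill) > 983 (Hale) > 979 (Arden) > 956 (Pike) > 950 (Helix)
Cinder has the highest bid and pays exactly that: $996.

Cinder pays $996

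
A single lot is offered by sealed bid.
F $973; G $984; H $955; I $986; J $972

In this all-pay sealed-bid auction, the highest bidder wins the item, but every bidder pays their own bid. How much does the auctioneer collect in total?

Rule: the highest bidder wins the item, but every bidder pays their own bid.
Sorting bids: 986 (I) > 984 (G) > 973 (F) > 972 (J) > 955 (H)
I wins with the top bid; all bids are sunk regardless.
Every bidder forfeits their bid regardless of winning.
Revenue = 973 + 984 + 955 + 986 + 972 = $4,870.

Total revenue: $4,870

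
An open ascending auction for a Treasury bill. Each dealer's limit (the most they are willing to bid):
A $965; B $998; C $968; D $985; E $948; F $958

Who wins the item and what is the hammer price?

Limits in order: 998 (B) > 985 (D) > 968 (C) > 965 (A) > 958 (F) > 948 (E)
Once the price passes $985, only B is left; the hammer falls at D's limit of $985.

B wins at $985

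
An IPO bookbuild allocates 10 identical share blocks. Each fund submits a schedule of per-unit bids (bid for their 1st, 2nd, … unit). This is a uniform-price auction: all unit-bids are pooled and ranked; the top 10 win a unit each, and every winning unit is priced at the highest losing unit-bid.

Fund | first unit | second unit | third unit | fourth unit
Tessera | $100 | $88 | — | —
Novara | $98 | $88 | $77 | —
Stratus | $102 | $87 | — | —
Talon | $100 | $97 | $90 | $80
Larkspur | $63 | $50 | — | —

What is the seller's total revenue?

Pooled unit-bids ranked (top 10): 102 (Stratus-1), 100 (Tessera-1), 100 (Talon-1), 98 (Novara-1), 97 (Talon-2), 90 (Talon-3), 88 (Tessera-2), 88 (Novara-2), 87 (Stratus-2), 80 (Talon-4)
Highest rejected unit-bid = $77.
Allocation: Novara 2, Stratus 2, Talon 4, Tessera 2. Every unit priced at $77.
Revenue = 10 × 77 = $770.

Total revenue: $770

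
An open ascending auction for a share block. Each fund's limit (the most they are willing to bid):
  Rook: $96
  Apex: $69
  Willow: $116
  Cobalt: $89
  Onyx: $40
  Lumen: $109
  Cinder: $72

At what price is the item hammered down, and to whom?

Limits in order: 116 (Willow) > 109 (Lumen) > 96 (Rook) > 89 (Cobalt) > 72 (Cinder) > 69 (Apex) > …
Lumen is the last rival to drop out, at $109; Willow remains and wins at that price.

Willow wins at $109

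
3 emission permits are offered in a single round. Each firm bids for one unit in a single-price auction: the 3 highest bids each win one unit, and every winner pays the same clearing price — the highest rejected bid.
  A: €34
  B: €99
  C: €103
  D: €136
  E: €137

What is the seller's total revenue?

Total revenue: €297

Sorting: 137 (E), 136 (D), 103 (C), 99 (B), 34 (A)
Winners (3 units): E, D, C.
Clearing price = highest rejected bid = €99.
Total revenue = 3 × €99 = €297.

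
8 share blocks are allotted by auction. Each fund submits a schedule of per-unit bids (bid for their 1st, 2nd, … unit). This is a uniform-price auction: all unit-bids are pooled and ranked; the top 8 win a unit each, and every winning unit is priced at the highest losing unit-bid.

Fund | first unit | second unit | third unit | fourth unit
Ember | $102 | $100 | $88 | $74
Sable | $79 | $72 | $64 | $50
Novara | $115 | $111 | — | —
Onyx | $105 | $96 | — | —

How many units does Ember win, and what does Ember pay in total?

Pooled unit-bids ranked (top 8): 115 (Novara-1), 111 (Novara-2), 105 (Onyx-1), 102 (Ember-1), 100 (Ember-2), 96 (Onyx-2), 88 (Ember-3), 79 (Sable-1)
First bid not allocated: $74.
Ember wins 3 unit(s) at $74 each.

Ember: 3 units, pays $222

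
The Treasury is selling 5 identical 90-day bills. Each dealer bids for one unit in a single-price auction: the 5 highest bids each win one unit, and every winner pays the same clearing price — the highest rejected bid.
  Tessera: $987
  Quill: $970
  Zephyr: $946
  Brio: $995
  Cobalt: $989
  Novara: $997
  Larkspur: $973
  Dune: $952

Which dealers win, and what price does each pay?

Ordering the bids: 997 (Novara), 995 (Brio), 989 (Cobalt), 987 (Tessera), 973 (Larkspur), 970 (Quill), 952 (Dune), …
Top 5: Novara, Brio, Cobalt, Tessera, Larkspur.
Highest unsuccessful bid: $970 → clearing price.

Novara, Brio, Cobalt, Tessera, Larkspur; each pays $970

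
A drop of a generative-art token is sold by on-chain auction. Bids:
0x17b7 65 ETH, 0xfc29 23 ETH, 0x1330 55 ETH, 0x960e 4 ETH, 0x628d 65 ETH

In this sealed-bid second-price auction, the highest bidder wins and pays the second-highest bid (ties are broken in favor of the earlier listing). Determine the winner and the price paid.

Bids ranked: 65 (0x17b7) > 65 (0x628d) > 55 (0x1330) > 23 (0xfc29) > 4 (0x960e)
Tie at 65 ETH → 0x17b7 wins by tie-break.
0x17b7 is highest; pays the second-highest bid, 65 ETH.

0x17b7 pays 65 ETH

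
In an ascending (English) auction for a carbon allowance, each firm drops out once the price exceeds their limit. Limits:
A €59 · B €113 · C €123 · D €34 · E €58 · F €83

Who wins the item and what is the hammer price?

C wins at €113

Limits in order: 123 (C) > 113 (B) > 83 (F) > 59 (A) > 58 (E) > 34 (D)
B is the last rival to drop out, at €113; C remains and wins at that price.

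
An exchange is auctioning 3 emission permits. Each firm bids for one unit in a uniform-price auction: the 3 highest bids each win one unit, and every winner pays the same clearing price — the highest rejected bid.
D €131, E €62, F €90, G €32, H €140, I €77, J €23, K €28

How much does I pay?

I pays €0

Ordering the bids: 140 (H), 131 (D), 90 (F), 77 (I), 62 (E), …
Top 3: H, D, F.
Highest unsuccessful bid: €77 → clearing price.
I does not win → pays €0.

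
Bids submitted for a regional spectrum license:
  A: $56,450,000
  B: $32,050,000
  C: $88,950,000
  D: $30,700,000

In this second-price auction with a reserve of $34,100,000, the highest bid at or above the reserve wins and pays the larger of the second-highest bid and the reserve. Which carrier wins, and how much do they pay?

C pays $56,450,000

Second-price auction with a reserve of $34,100,000: the highest bid at or above the reserve wins and pays the larger of the second-highest bid and the reserve.
Bids in order: 88,950,000 (C) > 56,450,000 (A) > 32,050,000 (B) > 30,700,000 (D)
Highest eligible bid: C at $88,950,000.
Second-highest bid $56,450,000 exceeds the reserve $34,100,000 → payment $56,450,000.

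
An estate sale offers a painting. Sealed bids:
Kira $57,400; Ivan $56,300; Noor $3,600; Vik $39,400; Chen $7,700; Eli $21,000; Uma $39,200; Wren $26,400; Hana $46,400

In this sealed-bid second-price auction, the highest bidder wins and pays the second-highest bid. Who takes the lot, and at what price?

Bids ranked: 57,400 (Kira) > 56,300 (Ivan) > 46,400 (Hana) > 39,400 (Vik) > 39,200 (Uma) > 26,400 (Wren) > …
Kira is highest; pays the second-highest bid, $56,300.

Kira pays $56,300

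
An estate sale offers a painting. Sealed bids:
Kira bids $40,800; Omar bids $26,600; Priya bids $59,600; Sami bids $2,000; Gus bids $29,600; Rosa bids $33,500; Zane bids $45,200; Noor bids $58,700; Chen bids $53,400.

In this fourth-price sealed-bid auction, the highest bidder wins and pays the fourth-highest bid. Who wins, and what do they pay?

Rule: the highest bidder wins and pays the fourth-highest bid.
Sorting bids: 59,600 (Priya) > 58,700 (Noor) > 53,400 (Chen) > 45,200 (Zane) > 40,800 (Kira) > 33,500 (Rosa) > …
Priya is highest; pays the fourth-highest bid, $45,200.

Priya pays $45,200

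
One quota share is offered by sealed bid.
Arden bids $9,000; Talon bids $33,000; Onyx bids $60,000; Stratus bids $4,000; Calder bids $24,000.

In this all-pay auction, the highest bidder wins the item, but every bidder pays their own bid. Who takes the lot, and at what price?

Onyx pays $60,000

Bids ranked: 60,000 (Onyx) > 33,000 (Talon) > 24,000 (Calder) > 9,000 (Arden) > 4,000 (Stratus)
Onyx wins with the top bid; all bids are sunk regardless.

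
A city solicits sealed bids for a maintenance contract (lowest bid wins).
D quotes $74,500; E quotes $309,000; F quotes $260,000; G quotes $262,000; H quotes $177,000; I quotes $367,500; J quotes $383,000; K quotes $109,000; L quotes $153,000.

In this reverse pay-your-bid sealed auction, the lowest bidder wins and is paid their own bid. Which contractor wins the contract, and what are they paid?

Reverse pay-your-bid sealed auction: the lowest bidder wins and is paid their own bid.
Bids ranked: 74,500 (D) < 109,000 (K) < 153,000 (L) < 177,000 (H) < 260,000 (F) < 262,000 (G) < …
First-price: D is paid what they bid, $74,500.

D is paid $74,500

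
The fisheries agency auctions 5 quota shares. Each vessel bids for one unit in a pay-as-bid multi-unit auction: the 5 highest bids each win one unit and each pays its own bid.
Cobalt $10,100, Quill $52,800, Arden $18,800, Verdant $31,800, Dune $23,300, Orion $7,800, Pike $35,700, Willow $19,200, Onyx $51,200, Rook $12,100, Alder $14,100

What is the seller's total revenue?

Sorting: 52,800 (Quill), 51,200 (Onyx), 35,700 (Pike), 31,800 (Verdant), 23,300 (Dune), 19,200 (Willow), 18,800 (Arden), …
Winners (5 units): Quill, Onyx, Pike, Verdant, Dune.
Total revenue = 52,800 + 51,200 + 35,700 + 31,800 + 23,300 = $194,800.

Total revenue: $194,800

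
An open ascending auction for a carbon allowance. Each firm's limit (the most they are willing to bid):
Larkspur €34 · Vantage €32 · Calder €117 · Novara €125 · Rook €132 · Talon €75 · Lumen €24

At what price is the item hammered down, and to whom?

Limits ranked: 132 (Rook) > 125 (Novara) > 117 (Calder) > 75 (Talon) > 34 (Larkspur) > 32 (Vantage) > …
Novara is the last rival to drop out, at €125; Rook remains and wins at that price.

Rook wins at €125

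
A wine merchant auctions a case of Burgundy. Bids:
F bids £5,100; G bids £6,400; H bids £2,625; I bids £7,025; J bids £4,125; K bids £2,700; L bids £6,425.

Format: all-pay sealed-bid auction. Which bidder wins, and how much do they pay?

Rule: the highest bidder wins the item, but every bidder pays their own bid.
Bids ranked: 7,025 (I) > 6,425 (L) > 6,400 (G) > 5,100 (F) > 4,125 (J) > 2,700 (K) > …
I is highest and takes the item; every bidder forfeits their bid.

I pays £7,025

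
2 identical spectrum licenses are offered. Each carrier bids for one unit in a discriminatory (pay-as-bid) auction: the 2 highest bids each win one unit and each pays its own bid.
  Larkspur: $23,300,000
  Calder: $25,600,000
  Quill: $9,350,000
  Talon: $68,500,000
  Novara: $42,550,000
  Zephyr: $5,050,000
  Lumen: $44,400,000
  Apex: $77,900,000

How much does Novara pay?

Bids ranked high→low: 77,900,000 (Apex), 68,500,000 (Talon), 44,400,000 (Lumen), 42,550,000 (Novara), …
The 2 highest are Apex, Talon.
Novara does not win → $0.

Novara pays $0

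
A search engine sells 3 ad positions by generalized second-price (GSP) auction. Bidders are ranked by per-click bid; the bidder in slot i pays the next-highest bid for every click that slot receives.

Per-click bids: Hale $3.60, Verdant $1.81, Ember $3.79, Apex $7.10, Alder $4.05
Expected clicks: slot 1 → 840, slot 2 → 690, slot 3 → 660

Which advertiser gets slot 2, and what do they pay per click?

Alder; $3.79 per click

Per-click bids in order: $7.10 (Apex) > $4.05 (Alder) > $3.79 (Ember) > $3.60 (Hale) > …
Slot 2 goes to the second-ranked bidder, Alder, who pays the next bid down: $3.79/click.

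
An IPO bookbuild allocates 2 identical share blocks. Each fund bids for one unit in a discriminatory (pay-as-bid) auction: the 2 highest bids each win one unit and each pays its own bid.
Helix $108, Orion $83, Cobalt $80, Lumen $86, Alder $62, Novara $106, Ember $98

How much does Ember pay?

Ember pays $0

Bids ranked high→low: 108 (Helix), 106 (Novara), 98 (Ember), 86 (Lumen), …
The 2 highest are Helix, Novara.
Ember does not win → $0.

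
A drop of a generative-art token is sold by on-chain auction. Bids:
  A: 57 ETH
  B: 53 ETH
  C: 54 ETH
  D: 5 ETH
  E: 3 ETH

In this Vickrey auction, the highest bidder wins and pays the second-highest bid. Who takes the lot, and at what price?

Bids in order: 57 (A) > 54 (C) > 53 (B) > 5 (D) > 3 (E)
Second-price: A pays C's bid of 54 ETH.

A pays 54 ETH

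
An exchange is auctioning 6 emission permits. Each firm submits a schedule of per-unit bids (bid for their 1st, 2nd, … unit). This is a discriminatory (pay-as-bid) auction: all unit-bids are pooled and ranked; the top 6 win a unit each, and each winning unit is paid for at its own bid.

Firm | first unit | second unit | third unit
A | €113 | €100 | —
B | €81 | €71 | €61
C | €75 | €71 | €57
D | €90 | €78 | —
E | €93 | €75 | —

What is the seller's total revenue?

All unit-bids, highest first — top 6: 113 (A-1), 100 (A-2), 93 (E-1), 90 (D-1), 81 (B-1), 78 (D-2)
Next rejected bid: €75 (not a price — pay-as-bid).
Each winning unit pays its own bid.
Revenue = 113 + 100 + 93 + 90 + 81 + 78 = €555.

Total revenue: €555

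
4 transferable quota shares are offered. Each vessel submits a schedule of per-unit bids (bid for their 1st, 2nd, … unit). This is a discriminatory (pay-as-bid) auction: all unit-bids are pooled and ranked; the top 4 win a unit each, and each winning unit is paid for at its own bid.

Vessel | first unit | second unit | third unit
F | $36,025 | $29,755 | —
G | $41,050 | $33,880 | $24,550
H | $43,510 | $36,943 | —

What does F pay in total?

F pays $36,025

Merging the schedules and taking the best 4: 43,510 (H-1), 41,050 (G-1), 36,943 (H-2), 36,025 (F-1)
Next rejected bid: $33,880 (not a price — pay-as-bid).
F's winning unit-bids: 36,025 = $36,025.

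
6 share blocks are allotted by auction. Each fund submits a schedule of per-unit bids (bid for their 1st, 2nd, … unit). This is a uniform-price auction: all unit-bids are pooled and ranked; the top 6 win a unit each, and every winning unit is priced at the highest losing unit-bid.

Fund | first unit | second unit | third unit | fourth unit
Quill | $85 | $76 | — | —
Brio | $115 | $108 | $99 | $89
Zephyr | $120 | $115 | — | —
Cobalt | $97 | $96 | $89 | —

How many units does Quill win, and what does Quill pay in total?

Pooled unit-bids ranked (top 6): 120 (Zephyr-1), 115 (Brio-1), 115 (Zephyr-2), 108 (Brio-2), 99 (Brio-3), 97 (Cobalt-1)
Highest rejected unit-bid = $96.
Quill wins 0 unit(s) at $96 each.

Quill: 0 units, pays $0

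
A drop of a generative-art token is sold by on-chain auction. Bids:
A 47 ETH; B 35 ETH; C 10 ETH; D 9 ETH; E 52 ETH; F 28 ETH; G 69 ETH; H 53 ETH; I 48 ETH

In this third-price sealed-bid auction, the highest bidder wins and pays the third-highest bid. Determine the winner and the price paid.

G pays 52 ETH

Rule: the highest bidder wins and pays the third-highest bid.
Sorting bids: 69 (G) > 53 (H) > 52 (E) > 48 (I) > 47 (A) > 35 (B) > …
G is highest; pays the third-highest bid, 52 ETH.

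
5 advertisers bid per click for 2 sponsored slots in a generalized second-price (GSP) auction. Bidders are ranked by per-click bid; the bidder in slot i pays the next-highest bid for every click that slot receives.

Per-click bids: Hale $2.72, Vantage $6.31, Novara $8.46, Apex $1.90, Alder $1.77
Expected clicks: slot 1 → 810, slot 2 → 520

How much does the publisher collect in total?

Total revenue: $6525.50

Ranked by bid: $8.46 (Novara) > $6.31 (Vantage) > $2.72 (Hale) > …
Slot 1: Novara pays $6.31 × 810 = $5111.10
Slot 2: Vantage pays $2.72 × 520 = $1414.40
Total = $6525.50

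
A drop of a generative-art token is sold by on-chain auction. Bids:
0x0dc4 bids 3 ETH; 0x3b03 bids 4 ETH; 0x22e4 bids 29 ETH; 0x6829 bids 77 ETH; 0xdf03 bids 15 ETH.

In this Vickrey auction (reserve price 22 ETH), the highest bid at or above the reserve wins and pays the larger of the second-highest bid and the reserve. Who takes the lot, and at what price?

Bids ranked: 77 (0x6829) > 29 (0x22e4) > 15 (0xdf03) > 4 (0x3b03) > 3 (0x0dc4)
Highest eligible bid: 0x6829 at 77 ETH.
Second-highest bid 29 ETH exceeds the reserve 22 ETH → payment 29 ETH.

0x6829 pays 29 ETH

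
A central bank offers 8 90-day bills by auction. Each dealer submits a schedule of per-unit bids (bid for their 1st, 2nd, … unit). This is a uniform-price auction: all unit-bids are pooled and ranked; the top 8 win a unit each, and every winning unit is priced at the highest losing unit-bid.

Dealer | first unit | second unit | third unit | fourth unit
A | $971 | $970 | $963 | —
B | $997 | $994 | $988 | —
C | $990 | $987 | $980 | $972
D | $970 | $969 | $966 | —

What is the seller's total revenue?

Total revenue: $7,760

All unit-bids, highest first — top 8: 997 (B-1), 994 (B-2), 990 (C-1), 988 (B-3), 987 (C-2), 980 (C-3), 972 (C-4), 971 (A-1)
First bid not allocated: $970.
Allocation: A 1, B 3, C 4. Every unit priced at $970.
Revenue = 8 × 970 = $7,760.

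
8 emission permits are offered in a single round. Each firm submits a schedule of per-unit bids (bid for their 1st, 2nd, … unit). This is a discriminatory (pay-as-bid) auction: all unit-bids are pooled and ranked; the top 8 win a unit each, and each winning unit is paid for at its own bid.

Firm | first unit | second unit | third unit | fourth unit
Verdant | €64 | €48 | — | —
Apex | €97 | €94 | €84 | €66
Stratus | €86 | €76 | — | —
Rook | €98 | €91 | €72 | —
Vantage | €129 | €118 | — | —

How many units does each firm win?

Apex 3, Rook 2, Stratus 1, Vantage 2

Merging the schedules and taking the best 8: 129 (Vantage-1), 118 (Vantage-2), 98 (Rook-1), 97 (Apex-1), 94 (Apex-2), 91 (Rook-2), 86 (Stratus-1), 84 (Apex-3)
Next rejected bid: €76 (not a price — pay-as-bid).
Allocation: Apex 3, Rook 2, Stratus 1, Vantage 2.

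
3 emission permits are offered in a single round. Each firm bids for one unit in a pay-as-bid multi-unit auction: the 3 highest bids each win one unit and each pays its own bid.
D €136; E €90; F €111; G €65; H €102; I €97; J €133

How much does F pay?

F pays €111

Ordering the bids: 136 (D), 133 (J), 111 (F), 102 (H), 97 (I), …
The 3 highest are D, J, F.
F wins → own bid €111.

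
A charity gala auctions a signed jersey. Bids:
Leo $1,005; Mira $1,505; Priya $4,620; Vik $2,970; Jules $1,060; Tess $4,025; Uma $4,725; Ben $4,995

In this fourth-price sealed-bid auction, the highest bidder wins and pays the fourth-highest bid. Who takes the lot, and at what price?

Bids in order: 4,995 (Ben) > 4,725 (Uma) > 4,620 (Priya) > 4,025 (Tess) > 2,970 (Vik) > 1,505 (Mira) > …
Ben is highest; pays the fourth-highest bid, $4,025.

Ben pays $4,025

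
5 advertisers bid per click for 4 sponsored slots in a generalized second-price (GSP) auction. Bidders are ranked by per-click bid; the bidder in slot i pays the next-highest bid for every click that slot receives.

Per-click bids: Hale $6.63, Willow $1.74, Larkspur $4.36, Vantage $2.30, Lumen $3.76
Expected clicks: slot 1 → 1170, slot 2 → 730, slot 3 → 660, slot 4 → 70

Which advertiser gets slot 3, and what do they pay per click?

Per-click bids in order: $6.63 (Hale) > $4.36 (Larkspur) > $3.76 (Lumen) > $2.30 (Vantage) > $1.74 (Willow)
Slot 3 goes to the third-ranked bidder, Lumen, who pays the next bid down: $2.30/click.

Lumen; $2.30 per click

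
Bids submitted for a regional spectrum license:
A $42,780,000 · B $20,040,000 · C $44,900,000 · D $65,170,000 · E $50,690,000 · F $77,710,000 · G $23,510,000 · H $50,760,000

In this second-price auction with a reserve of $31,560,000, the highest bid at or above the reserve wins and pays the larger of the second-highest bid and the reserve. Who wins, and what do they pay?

Rule: the highest bid at or above the reserve wins and pays the larger of the second-highest bid and the reserve.
Bids ranked: 77,710,000 (F) > 65,170,000 (D) > 50,760,000 (H) > 50,690,000 (E) > 44,900,000 (C) > 42,780,000 (A) > …
Highest eligible bid: F at $77,710,000.
max(second-highest $65,170,000, reserve $31,560,000) = $65,170,000; the reserve does not bind.

F pays $65,170,000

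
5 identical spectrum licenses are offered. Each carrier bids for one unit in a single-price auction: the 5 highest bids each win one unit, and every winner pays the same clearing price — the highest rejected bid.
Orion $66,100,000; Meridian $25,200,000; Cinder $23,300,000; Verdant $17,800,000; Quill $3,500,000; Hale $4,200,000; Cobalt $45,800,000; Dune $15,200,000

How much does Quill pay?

Quill pays $0

Sorting: 66,100,000 (Orion), 45,800,000 (Cobalt), 25,200,000 (Meridian), 23,300,000 (Cinder), 17,800,000 (Verdant), 15,200,000 (Dune), 4,200,000 (Hale), …
The 5 highest are Orion, Cobalt, Meridian, Cinder, Verdant.
Highest unsuccessful bid: $15,200,000 → clearing price.
Quill does not win → pays $0.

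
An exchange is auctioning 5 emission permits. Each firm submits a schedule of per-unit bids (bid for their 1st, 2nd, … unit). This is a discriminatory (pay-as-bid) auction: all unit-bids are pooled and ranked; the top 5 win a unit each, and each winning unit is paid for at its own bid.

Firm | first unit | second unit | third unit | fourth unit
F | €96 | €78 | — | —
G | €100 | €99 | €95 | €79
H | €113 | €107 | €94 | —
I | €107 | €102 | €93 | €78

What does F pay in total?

F pays €0

All unit-bids, highest first — top 5: 113 (H-1), 107 (H-2), 107 (I-1), 102 (I-2), 100 (G-1)
Next rejected bid: €99 (not a price — pay-as-bid).
F wins no units.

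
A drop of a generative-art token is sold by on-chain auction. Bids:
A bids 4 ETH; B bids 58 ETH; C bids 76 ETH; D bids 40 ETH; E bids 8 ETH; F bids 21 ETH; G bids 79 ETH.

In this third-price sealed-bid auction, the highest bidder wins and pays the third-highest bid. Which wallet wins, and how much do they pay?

Rule: the highest bidder wins and pays the third-highest bid.
Bids in order: 79 (G) > 76 (C) > 58 (B) > 40 (D) > 21 (F) > 8 (E) > …
G is highest; pays the third-highest bid, 58 ETH.

G pays 58 ETH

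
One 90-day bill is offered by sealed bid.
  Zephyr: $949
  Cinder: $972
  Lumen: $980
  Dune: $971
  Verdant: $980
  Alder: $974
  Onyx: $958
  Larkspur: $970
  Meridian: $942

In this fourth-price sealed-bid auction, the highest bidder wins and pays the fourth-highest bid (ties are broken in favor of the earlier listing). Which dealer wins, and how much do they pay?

Lumen pays $972

Fourth-price sealed-bid auction: the highest bidder wins and pays the fourth-highest bid.
Bids ranked: 980 (Lumen) > 980 (Verdant) > 974 (Alder) > 972 (Cinder) > 971 (Dune) > 970 (Larkspur) > …
Tie at $980 → Lumen wins by tie-break.
Lumen wins; payment is bid #4 in the ranking = $972.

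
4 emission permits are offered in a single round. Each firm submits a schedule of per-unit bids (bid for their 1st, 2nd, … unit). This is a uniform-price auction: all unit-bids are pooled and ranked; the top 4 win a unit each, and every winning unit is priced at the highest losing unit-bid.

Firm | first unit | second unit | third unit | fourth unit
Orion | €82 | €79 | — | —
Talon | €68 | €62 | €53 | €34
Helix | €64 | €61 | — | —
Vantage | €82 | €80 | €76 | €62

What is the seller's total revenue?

Merging the schedules and taking the best 4: 82 (Orion-1), 82 (Vantage-1), 80 (Vantage-2), 79 (Orion-2)
First bid not allocated: €76.
Allocation: Orion 2, Vantage 2. Every unit priced at €76.
Revenue = 4 × 76 = €304.

Total revenue: €304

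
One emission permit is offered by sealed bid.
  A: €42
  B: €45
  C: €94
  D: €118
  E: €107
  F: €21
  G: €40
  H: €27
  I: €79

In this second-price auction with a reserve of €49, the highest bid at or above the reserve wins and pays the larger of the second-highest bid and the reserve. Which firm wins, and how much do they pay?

Bids in order: 118 (D) > 107 (E) > 94 (C) > 79 (I) > 45 (B) > 42 (A) > …
Highest eligible bid: D at €118.
max(second-highest €107, reserve €49) = €107; the reserve does not bind.

D pays €107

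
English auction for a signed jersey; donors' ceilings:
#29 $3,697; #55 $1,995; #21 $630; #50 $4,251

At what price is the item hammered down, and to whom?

#50 wins at $3,697

Rule: the price rises until one bidder remains; the winner pays the price at which the last rival dropped out.
Limits ranked: 4,251 (#50) > 3,697 (#29) > 1,995 (#55) > 630 (#21)
#29 is the last rival to drop out, at $3,697; #50 remains and wins at that price.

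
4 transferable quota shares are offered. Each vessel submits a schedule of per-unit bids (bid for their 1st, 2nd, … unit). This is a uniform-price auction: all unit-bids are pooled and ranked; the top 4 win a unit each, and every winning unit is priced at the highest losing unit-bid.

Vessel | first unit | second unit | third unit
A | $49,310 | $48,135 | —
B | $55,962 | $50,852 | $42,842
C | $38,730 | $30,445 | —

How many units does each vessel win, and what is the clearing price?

Pooled unit-bids ranked (top 4): 55,962 (B-1), 50,852 (B-2), 49,310 (A-1), 48,135 (A-2)
First bid not allocated: $42,842.
Allocation: A 2, B 2.

A 2, B 2; clearing price $42,842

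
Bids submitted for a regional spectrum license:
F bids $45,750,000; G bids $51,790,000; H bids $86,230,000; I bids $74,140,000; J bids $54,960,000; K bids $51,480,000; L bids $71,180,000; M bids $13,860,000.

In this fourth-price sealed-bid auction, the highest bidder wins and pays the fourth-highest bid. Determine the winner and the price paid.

H pays $54,960,000

Sorting bids: 86,230,000 (H) > 74,140,000 (I) > 71,180,000 (L) > 54,960,000 (J) > 51,790,000 (G) > 51,480,000 (K) > …
H is highest; pays the fourth-highest bid, $54,960,000.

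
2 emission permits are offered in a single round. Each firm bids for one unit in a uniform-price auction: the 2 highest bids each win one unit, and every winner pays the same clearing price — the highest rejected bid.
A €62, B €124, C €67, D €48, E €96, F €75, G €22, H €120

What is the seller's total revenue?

Sorting: 124 (B), 120 (H), 96 (E), 75 (F), …
Winners (2 units): B, H.
Highest unsuccessful bid: €96 → clearing price.
Total revenue = 2 × €96 = €192.

Total revenue: €192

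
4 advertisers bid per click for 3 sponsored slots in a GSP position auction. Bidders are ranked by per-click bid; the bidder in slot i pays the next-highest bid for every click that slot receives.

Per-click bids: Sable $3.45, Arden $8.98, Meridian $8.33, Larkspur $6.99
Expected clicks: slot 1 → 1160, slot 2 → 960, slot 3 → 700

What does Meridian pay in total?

Meridian pays $6710.40

Per-click bids in order: $8.98 (Arden) > $8.33 (Meridian) > $6.99 (Larkspur) > $3.45 (Sable)
Meridian holds slot 2 → pays next bid $6.99 × 960 clicks = $6710.40.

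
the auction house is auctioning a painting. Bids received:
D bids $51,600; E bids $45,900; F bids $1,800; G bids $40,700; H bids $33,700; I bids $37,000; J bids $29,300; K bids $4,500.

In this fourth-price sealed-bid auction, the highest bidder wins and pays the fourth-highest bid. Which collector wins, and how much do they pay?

Bids in order: 51,600 (D) > 45,900 (E) > 40,700 (G) > 37,000 (I) > 33,700 (H) > 29,300 (J) > …
D is highest; pays the fourth-highest bid, $37,000.

D pays $37,000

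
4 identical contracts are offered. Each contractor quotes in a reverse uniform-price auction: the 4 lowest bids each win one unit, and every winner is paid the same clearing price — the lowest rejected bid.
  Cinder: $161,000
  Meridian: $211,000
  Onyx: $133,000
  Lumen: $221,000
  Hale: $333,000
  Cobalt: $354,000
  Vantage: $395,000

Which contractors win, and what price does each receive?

Bids ranked low→high: 133,000 (Onyx), 161,000 (Cinder), 211,000 (Meridian), 221,000 (Lumen), 333,000 (Hale), 354,000 (Cobalt), …
The 4 lowest are Onyx, Cinder, Meridian, Lumen.
Clearing price = lowest rejected bid = $333,000.

Onyx, Cinder, Meridian, Lumen; each is paid $333,000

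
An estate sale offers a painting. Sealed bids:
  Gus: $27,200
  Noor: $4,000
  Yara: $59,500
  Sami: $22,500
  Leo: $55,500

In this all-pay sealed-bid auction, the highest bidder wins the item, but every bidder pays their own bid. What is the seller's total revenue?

Total revenue: $168,700

Bids ranked: 59,500 (Yara) > 55,500 (Leo) > 27,200 (Gus) > 22,500 (Sami) > 4,000 (Noor)
Yara wins with the top bid; all bids are sunk regardless.
Every bidder forfeits their bid regardless of winning.
Revenue = 27,200 + 4,000 + 59,500 + 22,500 + 55,500 = $168,700.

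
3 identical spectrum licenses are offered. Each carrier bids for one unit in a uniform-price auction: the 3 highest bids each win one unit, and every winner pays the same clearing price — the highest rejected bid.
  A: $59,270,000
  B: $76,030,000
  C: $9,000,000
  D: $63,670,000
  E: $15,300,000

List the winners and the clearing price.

Ordering the bids: 76,030,000 (B), 63,670,000 (D), 59,270,000 (A), 15,300,000 (E), 9,000,000 (C)
The 3 highest are B, D, A.
Clearing price = highest rejected bid = $15,300,000.

B, D, A; each pays $15,300,000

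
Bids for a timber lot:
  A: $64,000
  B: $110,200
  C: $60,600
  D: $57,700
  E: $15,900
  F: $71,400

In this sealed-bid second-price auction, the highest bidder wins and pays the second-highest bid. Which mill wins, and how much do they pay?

Bids ranked: 110,200 (B) > 71,400 (F) > 64,000 (A) > 60,600 (C) > 57,700 (D) > 15,900 (E)
Second-price: B pays F's bid of $71,400.

B pays $71,400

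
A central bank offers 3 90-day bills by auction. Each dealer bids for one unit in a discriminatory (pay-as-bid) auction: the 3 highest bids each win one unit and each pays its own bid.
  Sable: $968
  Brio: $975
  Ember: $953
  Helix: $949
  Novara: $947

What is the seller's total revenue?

Total revenue: $2,896

Sorting: 975 (Brio), 968 (Sable), 953 (Ember), 949 (Helix), 947 (Novara)
The 3 highest are Brio, Sable, Ember.
Total revenue = 975 + 968 + 953 = $2,896.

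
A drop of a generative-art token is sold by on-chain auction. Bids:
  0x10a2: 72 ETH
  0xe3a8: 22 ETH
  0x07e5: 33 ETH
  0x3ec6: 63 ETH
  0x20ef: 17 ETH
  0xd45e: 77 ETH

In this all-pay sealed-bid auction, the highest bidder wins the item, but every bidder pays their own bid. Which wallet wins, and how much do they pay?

Bids ranked: 77 (0xd45e) > 72 (0x10a2) > 63 (0x3ec6) > 33 (0x07e5) > 22 (0xe3a8) > 17 (0x20ef)
0xd45e is highest and takes the item; every bidder forfeits their bid.

0xd45e pays 77 ETH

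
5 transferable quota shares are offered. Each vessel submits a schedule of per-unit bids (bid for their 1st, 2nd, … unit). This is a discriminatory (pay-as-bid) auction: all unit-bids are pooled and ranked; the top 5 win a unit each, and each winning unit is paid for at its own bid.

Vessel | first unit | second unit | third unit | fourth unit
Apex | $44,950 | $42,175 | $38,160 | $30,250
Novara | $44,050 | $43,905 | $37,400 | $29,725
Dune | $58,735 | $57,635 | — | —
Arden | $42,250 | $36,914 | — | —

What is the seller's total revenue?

Pooled unit-bids ranked (top 5): 58,735 (Dune-1), 57,635 (Dune-2), 44,950 (Apex-1), 44,050 (Novara-1), 43,905 (Novara-2)
Next rejected bid: $42,250 (not a price — pay-as-bid).
Each winning unit pays its own bid.
Revenue = 58,735 + 57,635 + 44,950 + 44,050 + 43,905 = $249,275.

Total revenue: $249,275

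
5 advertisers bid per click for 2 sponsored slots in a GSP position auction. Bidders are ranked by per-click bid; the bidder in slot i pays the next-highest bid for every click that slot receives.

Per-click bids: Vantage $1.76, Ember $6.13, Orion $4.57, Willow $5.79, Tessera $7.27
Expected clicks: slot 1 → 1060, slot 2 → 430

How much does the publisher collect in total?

Sorting advertisers: $7.27 (Tessera) > $6.13 (Ember) > $5.79 (Willow) > …
Slot 1: Tessera pays $6.13 × 1060 = $6497.80
Slot 2: Ember pays $5.79 × 430 = $2489.70
Total = $8987.50

Total revenue: $8987.50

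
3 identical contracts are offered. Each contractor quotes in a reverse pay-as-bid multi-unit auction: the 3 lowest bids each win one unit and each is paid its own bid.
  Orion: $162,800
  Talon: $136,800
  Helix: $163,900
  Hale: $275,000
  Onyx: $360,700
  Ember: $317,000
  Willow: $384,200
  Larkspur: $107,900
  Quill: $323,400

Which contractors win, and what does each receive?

Ordering the bids: 107,900 (Larkspur), 136,800 (Talon), 162,800 (Orion), 163,900 (Helix), 275,000 (Hale), …
Lowest 3: Larkspur, Talon, Orion.
Each winner is paid its own bid: Larkspur $107,900, Talon $136,800, Orion $162,800.

Larkspur $107,900, Talon $136,800, Orion $162,800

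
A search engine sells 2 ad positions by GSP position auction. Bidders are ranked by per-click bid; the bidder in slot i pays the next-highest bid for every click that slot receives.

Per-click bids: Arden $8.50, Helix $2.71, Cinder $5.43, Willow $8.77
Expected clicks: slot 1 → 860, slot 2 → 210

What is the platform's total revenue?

Per-click bids in order: $8.77 (Willow) > $8.50 (Arden) > $5.43 (Cinder) > …
Slot 1: Willow pays $8.50 × 860 = $7310.00
Slot 2: Arden pays $5.43 × 210 = $1140.30
Total = $8450.30

Total revenue: $8450.30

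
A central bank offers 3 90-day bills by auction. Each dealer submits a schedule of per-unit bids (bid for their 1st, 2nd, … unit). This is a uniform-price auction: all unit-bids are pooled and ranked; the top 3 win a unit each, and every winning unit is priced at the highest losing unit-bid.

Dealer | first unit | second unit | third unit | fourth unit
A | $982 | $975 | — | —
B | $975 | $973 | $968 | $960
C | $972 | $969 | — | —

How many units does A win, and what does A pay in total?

Merging the schedules and taking the best 3: 982 (A-1), 975 (A-2), 975 (B-1)
The (k+1)-th unit-bid is $973.
A wins 2 unit(s) at $973 each.

A: 2 units, pays $1,946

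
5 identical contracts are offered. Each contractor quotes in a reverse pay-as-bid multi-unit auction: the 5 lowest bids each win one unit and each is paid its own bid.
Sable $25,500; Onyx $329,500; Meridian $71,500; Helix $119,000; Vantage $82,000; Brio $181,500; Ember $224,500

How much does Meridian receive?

Sorting: 25,500 (Sable), 71,500 (Meridian), 82,000 (Vantage), 119,000 (Helix), 181,500 (Brio), 224,500 (Ember), 329,500 (Onyx)
Lowest 5: Sable, Meridian, Vantage, Helix, Brio.
Meridian wins → own bid $71,500.

Meridian is paid $71,500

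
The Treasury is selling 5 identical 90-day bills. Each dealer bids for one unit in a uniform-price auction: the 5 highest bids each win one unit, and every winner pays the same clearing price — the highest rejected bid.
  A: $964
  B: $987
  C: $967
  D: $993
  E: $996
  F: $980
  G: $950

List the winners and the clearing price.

Sorting: 996 (E), 993 (D), 987 (B), 980 (F), 967 (C), 964 (A), 950 (G)
Top 5: E, D, B, F, C.
Highest unsuccessful bid: $964 → clearing price.

E, D, B, F, C; each pays $964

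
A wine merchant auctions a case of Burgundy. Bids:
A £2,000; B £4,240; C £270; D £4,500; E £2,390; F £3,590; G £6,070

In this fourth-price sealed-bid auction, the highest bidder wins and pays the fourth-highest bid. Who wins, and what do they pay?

Rule: the highest bidder wins and pays the fourth-highest bid.
Bids in order: 6,070 (G) > 4,500 (D) > 4,240 (B) > 3,590 (F) > 2,390 (E) > 2,000 (A) > …
G wins; payment is bid #4 in the ranking = £3,590.

G pays £3,590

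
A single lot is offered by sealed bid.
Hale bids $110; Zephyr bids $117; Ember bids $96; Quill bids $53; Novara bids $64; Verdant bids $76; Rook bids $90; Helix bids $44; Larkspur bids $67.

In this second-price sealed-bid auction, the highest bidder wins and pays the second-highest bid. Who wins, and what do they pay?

Rule: the highest bidder wins and pays the second-highest bid.
Sorting bids: 117 (Zephyr) > 110 (Hale) > 96 (Ember) > 90 (Rook) > 76 (Verdant) > 67 (Larkspur) > …
Zephyr wins with the highest bid; price is set by the runner-up at $110.

Zephyr pays $110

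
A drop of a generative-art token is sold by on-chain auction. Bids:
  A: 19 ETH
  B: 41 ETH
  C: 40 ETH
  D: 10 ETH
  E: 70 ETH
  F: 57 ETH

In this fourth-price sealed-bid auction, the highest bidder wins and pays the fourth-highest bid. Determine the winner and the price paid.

Bids ranked: 70 (E) > 57 (F) > 41 (B) > 40 (C) > 19 (A) > 10 (D)
E is highest; pays the fourth-highest bid, 40 ETH.

E pays 40 ETH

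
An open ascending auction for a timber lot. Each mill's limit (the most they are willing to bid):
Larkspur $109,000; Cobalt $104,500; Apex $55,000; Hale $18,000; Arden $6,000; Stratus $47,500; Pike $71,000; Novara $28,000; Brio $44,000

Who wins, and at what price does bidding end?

Larkspur wins at $104,500

Limits in order: 109,000 (Larkspur) > 104,500 (Cobalt) > 71,000 (Pike) > 55,000 (Apex) > 47,500 (Stratus) > 44,000 (Brio) > …
Once the price passes $104,500, only Larkspur is left; the hammer falls at Cobalt's limit of $104,500.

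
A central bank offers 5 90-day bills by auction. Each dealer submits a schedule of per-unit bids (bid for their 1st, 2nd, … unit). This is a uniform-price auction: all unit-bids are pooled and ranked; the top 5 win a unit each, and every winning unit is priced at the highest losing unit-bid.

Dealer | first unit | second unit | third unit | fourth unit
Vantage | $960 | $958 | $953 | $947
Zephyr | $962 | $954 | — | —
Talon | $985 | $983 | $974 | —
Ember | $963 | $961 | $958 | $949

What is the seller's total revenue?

Pooled unit-bids ranked (top 5): 985 (Talon-1), 983 (Talon-2), 974 (Talon-3), 963 (Ember-1), 962 (Zephyr-1)
First bid not allocated: $961.
Allocation: Ember 1, Talon 3, Zephyr 1. Every unit priced at $961.
Revenue = 5 × 961 = $4,805.

Total revenue: $4,805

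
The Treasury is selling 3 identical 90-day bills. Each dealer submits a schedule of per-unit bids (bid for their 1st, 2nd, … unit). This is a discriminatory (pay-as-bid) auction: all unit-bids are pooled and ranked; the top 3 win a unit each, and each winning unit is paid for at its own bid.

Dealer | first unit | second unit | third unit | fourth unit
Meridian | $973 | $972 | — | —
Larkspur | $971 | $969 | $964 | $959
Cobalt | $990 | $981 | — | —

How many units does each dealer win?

Cobalt 2, Meridian 1

Merging the schedules and taking the best 3: 990 (Cobalt-1), 981 (Cobalt-2), 973 (Meridian-1)
Next rejected bid: $972 (not a price — pay-as-bid).
Allocation: Cobalt 2, Meridian 1.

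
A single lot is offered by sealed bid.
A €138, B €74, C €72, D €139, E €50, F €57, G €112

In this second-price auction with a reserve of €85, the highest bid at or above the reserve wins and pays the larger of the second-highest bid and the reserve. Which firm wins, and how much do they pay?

D pays €138

Bids in order: 139 (D) > 138 (A) > 112 (G) > 74 (B) > 72 (C) > 57 (F) > …
D has the top bid at or above the reserve (€139).
Second-highest bid €138 exceeds the reserve €85 → payment €138.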